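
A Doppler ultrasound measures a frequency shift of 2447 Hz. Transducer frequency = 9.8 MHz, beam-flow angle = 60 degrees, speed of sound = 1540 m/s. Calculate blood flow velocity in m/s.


v = fd * c / (2 * f0 * cos(theta))
v = 2447 * 1540 / (2 * 9.8000e+06 * cos(60))
v = 0.3845 m/s


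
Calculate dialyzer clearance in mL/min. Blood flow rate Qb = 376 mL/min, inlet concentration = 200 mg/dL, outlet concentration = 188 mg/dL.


K = Qb * (Cb_in - Cb_out) / Cb_in
K = 376 * (200 - 188) / 200
K = 22.56 mL/min


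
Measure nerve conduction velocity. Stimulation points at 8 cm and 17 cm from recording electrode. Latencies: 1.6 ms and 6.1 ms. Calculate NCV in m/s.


Distance = (17 - 8) / 100 = 0.09 m
dt = (6.1 - 1.6) / 1000 = 0.0045 s
NCV = dist / dt = 20 m/s


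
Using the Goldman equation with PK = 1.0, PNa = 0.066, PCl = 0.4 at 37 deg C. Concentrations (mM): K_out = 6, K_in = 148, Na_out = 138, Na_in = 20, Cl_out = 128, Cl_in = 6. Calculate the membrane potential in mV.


Vm = (RT/F)*ln((PK*Ko + PNa*Nao + PCl*Cli)/(PK*Ki + PNa*Nai + PCl*Clo))
Numer = 17.508, Denom = 200.52
Vm = -65.16 mV


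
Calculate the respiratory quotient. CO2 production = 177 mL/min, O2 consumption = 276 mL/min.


RQ = VCO2 / VO2
RQ = 177 / 276
RQ = 0.6413


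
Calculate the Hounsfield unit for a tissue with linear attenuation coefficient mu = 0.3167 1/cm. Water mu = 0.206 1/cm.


HU = ((mu_tissue - mu_water) / mu_water) * 1000
HU = ((0.3167 - 0.206) / 0.206) * 1000
HU = 537.4


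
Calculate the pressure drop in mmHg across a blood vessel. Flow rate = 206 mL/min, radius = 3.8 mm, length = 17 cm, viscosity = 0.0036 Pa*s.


dP = 8*mu*L*Q / (pi*r^4)
Q = 206 mL/min = 3.43333e-06 m^3/s
dP = 25.6609 Pa = 25.6609 / 133.322 mmHg = 0.1925 mmHg


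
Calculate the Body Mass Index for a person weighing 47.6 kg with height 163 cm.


BMI = weight / height^2
height = 163 cm = 1.63 m
BMI = 47.6 / 1.63^2
BMI = 17.92 kg/m^2


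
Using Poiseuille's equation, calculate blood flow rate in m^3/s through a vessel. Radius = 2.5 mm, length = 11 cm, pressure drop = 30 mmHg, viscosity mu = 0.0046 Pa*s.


Q = pi*r^4*dP / (8*mu*L)
r = 0.0025 m, L = 0.11 m
dP = 30 mmHg = 3999.66 Pa
Q = 1.2125e-04 m^3/s


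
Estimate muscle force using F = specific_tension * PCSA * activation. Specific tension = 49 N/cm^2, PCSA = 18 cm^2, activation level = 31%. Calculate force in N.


F = sigma * PCSA * activation
F = 49 * 18 * 0.31
F = 273.4 N


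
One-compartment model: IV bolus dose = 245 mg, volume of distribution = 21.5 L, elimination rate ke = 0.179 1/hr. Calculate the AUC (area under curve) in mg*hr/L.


C0 = Dose/Vd = 245/21.5 = 11.3953 mg/L
AUC = C0/ke = 11.3953/0.179
AUC = 63.66 mg*hr/L


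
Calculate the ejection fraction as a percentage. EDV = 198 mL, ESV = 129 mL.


SV = EDV - ESV = 198 - 129 = 69 mL
EF = SV/EDV * 100 = 69/198 * 100
EF = 34.85%


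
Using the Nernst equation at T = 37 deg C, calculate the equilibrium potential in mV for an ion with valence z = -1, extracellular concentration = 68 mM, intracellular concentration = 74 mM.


E = (RT/(zF)) * ln(C_out/C_in)
T = 37 + 273.15 = 310.15 K
E = (8.314 * 310.15 / (-1 * 96485)) * ln(68/74)
E = 2.26 mV


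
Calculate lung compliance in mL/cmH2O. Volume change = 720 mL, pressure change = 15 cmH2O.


C = dV / dP
C = 720 / 15
C = 48 mL/cmH2O


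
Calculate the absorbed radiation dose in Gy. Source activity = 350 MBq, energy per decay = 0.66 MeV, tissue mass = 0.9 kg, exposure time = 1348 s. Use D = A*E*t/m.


A = 350 MBq = 3.5000e+08 Bq
E = 0.66 MeV = 1.05732e-13 J
D = A*E*t/m = 3.5000e+08*1.05732e-13*1348/0.9
D = 0.05543 Gy


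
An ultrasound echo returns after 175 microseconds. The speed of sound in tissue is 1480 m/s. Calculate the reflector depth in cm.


depth = c * t / 2
t = 175 us = 1.7500e-04 s
depth = 1480 * 1.7500e-04 / 2
depth = 0.1295 m = 12.95 cm


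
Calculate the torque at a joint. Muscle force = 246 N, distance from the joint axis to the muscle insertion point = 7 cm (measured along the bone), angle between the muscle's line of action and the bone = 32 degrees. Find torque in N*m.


Torque = F * d * sin(theta)   (moment arm = d*sin(theta))
d = 7 cm = 0.07 m
Torque = 246 * 0.07 * sin(32)
Torque = 9.125 N*m


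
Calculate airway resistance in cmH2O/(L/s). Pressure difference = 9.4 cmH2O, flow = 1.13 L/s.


R = dP / flow
R = 9.4 / 1.13
R = 8.319 cmH2O/(L/s)


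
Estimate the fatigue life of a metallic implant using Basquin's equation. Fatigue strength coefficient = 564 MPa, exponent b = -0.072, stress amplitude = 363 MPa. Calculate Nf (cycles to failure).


sigma_a = sigma_f' * (2Nf)^b
2Nf = (sigma_a/sigma_f')^(1/b)
2Nf = (363/564)^(1/-0.072)
2Nf = 454.93683
Nf = 227.5


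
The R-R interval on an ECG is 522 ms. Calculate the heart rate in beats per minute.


HR = 60 / RR_interval(s)
RR = 522 ms = 0.522 s
HR = 60 / 0.522 = 114.9 bpm


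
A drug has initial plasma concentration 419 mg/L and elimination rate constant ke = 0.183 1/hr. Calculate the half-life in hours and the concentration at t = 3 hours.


t_half = ln(2) / ke = 0.693147 / 0.183 = 3.788 hr
C(t) = C0 * exp(-ke*t) = 419 * exp(-0.183*3)
C(3) = 242 mg/L


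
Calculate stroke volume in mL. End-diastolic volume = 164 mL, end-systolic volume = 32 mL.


SV = EDV - ESV
SV = 164 - 32
SV = 132 mL


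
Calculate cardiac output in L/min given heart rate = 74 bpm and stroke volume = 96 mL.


CO = HR * SV
CO = 74 * 96 / 1000
CO = 7.104 L/min


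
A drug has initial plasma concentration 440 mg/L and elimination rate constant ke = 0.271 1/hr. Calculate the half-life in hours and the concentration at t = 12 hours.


t_half = ln(2) / ke = 0.693147 / 0.271 = 2.558 hr
C(t) = C0 * exp(-ke*t) = 440 * exp(-0.271*12)
C(12) = 17.03 mg/L


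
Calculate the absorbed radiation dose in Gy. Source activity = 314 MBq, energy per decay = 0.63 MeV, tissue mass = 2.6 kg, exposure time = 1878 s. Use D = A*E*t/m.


A = 314 MBq = 3.1400e+08 Bq
E = 0.63 MeV = 1.00926e-13 J
D = A*E*t/m = 3.1400e+08*1.00926e-13*1878/2.6
D = 0.02289 Gy


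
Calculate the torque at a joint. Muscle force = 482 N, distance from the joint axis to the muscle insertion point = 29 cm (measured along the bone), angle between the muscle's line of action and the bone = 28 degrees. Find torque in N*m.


Torque = F * d * sin(theta)   (moment arm = d*sin(theta))
d = 29 cm = 0.29 m
Torque = 482 * 0.29 * sin(28)
Torque = 65.62 N*m


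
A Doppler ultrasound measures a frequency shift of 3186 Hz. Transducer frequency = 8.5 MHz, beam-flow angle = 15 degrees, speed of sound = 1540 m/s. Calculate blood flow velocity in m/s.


v = fd * c / (2 * f0 * cos(theta))
v = 3186 * 1540 / (2 * 8.5000e+06 * cos(15))
v = 0.2988 m/s


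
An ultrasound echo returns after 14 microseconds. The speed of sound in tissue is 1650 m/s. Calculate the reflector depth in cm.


depth = c * t / 2
t = 14 us = 1.4000e-05 s
depth = 1650 * 1.4000e-05 / 2
depth = 0.01155 m = 1.155 cm


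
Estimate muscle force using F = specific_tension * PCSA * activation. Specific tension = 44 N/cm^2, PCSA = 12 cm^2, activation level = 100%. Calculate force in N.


F = sigma * PCSA * activation
F = 44 * 12 * 1
F = 528 N


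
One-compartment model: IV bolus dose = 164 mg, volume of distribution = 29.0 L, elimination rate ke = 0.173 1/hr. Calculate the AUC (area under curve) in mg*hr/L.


C0 = Dose/Vd = 164/29.0 = 5.65517 mg/L
AUC = C0/ke = 5.65517/0.173
AUC = 32.69 mg*hr/L


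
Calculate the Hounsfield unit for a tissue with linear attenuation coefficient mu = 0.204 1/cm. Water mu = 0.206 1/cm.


HU = ((mu_tissue - mu_water) / mu_water) * 1000
HU = ((0.204 - 0.206) / 0.206) * 1000
HU = -9.709


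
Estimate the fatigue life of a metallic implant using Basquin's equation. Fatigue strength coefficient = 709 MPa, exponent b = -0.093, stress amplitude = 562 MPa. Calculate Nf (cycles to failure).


sigma_a = sigma_f' * (2Nf)^b
2Nf = (sigma_a/sigma_f')^(1/b)
2Nf = (562/709)^(1/-0.093)
2Nf = 12.163341
Nf = 6.082


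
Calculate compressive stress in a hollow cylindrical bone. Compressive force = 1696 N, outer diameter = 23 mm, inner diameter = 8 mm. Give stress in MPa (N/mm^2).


A = pi*(r_o^2 - r_i^2)
r_o = 11.5 mm, r_i = 4 mm
A = 365.21 mm^2
sigma = F/A = 1696 / 365.21
sigma = 4.644 MPa


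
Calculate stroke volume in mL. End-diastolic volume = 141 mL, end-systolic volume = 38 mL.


SV = EDV - ESV
SV = 141 - 38
SV = 103 mL


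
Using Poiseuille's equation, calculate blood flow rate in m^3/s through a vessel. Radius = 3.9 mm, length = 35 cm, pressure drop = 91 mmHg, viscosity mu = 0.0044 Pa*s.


Q = pi*r^4*dP / (8*mu*L)
r = 0.0039 m, L = 0.35 m
dP = 91 mmHg = 12132.302 Pa
Q = 7.1572e-04 m^3/s


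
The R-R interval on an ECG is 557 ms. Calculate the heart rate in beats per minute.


HR = 60 / RR_interval(s)
RR = 557 ms = 0.557 s
HR = 60 / 0.557 = 107.7 bpm


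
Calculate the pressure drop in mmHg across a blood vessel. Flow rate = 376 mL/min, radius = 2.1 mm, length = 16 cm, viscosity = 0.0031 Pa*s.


dP = 8*mu*L*Q / (pi*r^4)
Q = 376 mL/min = 6.26667e-06 m^3/s
dP = 406.988 Pa = 406.988 / 133.322 mmHg = 3.053 mmHg


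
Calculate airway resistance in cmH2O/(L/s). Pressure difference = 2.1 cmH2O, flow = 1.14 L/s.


R = dP / flow
R = 2.1 / 1.14
R = 1.842 cmH2O/(L/s)


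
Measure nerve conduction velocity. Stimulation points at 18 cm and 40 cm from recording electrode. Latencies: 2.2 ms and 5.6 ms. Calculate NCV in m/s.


Distance = (40 - 18) / 100 = 0.22 m
dt = (5.6 - 2.2) / 1000 = 0.0034 s
NCV = dist / dt = 64.71 m/s


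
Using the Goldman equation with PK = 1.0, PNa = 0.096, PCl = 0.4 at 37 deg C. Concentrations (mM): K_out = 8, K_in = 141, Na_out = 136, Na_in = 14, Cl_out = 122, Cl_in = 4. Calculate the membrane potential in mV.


Vm = (RT/F)*ln((PK*Ko + PNa*Nao + PCl*Cli)/(PK*Ki + PNa*Nai + PCl*Clo))
Numer = 22.656, Denom = 191.144
Vm = -56.99 mV


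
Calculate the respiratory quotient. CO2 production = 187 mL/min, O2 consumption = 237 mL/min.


RQ = VCO2 / VO2
RQ = 187 / 237
RQ = 0.789


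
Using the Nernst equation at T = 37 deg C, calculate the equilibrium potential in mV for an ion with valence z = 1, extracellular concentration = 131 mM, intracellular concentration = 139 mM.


E = (RT/(zF)) * ln(C_out/C_in)
T = 37 + 273.15 = 310.15 K
E = (8.314 * 310.15 / (1 * 96485)) * ln(131/139)
E = -1.584 mV


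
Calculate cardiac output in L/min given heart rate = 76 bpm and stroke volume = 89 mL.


CO = HR * SV
CO = 76 * 89 / 1000
CO = 6.764 L/min


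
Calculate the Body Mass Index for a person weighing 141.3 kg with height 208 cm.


BMI = weight / height^2
height = 208 cm = 2.08 m
BMI = 141.3 / 2.08^2
BMI = 32.66 kg/m^2


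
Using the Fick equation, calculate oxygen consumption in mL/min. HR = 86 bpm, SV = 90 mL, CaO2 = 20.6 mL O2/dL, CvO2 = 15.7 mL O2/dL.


CO = HR*SV = 86*90/1000 = 7.74 L/min
a-v O2 diff = 20.6 - 15.7 = 4.9 mL/dL
VO2 = CO * (CaO2-CvO2) * 10 dL/L
VO2 = 7.74 * 4.9 * 10
VO2 = 379.3 mL/min


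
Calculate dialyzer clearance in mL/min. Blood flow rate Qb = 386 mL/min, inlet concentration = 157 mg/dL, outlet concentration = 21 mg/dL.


K = Qb * (Cb_in - Cb_out) / Cb_in
K = 386 * (157 - 21) / 157
K = 334.4 mL/min


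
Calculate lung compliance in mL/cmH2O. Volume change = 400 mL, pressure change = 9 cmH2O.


C = dV / dP
C = 400 / 9
C = 44.44 mL/cmH2O


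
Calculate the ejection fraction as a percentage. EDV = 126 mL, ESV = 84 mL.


SV = EDV - ESV = 126 - 84 = 42 mL
EF = SV/EDV * 100 = 42/126 * 100
EF = 33.33%


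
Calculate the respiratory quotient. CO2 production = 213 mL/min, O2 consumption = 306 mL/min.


RQ = VCO2 / VO2
RQ = 213 / 306
RQ = 0.6961


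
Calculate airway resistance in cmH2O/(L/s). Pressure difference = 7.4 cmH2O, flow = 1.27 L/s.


R = dP / flow
R = 7.4 / 1.27
R = 5.827 cmH2O/(L/s)


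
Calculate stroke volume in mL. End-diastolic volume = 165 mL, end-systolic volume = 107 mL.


SV = EDV - ESV
SV = 165 - 107
SV = 58 mL


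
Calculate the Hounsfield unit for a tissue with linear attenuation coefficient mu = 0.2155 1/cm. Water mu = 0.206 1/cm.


HU = ((mu_tissue - mu_water) / mu_water) * 1000
HU = ((0.2155 - 0.206) / 0.206) * 1000
HU = 46.12


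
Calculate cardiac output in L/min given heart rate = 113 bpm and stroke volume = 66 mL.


CO = HR * SV
CO = 113 * 66 / 1000
CO = 7.458 L/min


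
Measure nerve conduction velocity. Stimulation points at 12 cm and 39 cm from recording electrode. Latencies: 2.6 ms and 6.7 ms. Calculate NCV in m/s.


Distance = (39 - 12) / 100 = 0.27 m
dt = (6.7 - 2.6) / 1000 = 0.0041 s
NCV = dist / dt = 65.85 m/s


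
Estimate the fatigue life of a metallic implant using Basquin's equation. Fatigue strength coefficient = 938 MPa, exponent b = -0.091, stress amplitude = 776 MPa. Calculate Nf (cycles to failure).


sigma_a = sigma_f' * (2Nf)^b
2Nf = (sigma_a/sigma_f')^(1/b)
2Nf = (776/938)^(1/-0.091)
2Nf = 8.0324391
Nf = 4.016


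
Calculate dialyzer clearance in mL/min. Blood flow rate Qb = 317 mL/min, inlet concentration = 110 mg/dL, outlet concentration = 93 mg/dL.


K = Qb * (Cb_in - Cb_out) / Cb_in
K = 317 * (110 - 93) / 110
K = 48.99 mL/min


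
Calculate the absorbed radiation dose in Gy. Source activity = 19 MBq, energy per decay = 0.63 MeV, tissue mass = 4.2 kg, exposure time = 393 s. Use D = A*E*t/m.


A = 19 MBq = 1.9000e+07 Bq
E = 0.63 MeV = 1.00926e-13 J
D = A*E*t/m = 1.9000e+07*1.00926e-13*393/4.2
D = 1.7943e-04 Gy


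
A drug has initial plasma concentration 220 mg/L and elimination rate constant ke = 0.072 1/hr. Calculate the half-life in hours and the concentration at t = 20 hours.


t_half = ln(2) / ke = 0.693147 / 0.072 = 9.627 hr
C(t) = C0 * exp(-ke*t) = 220 * exp(-0.072*20)
C(20) = 52.12 mg/L


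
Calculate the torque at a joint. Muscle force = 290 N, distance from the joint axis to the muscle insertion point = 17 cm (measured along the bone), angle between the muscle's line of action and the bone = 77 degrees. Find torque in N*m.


Torque = F * d * sin(theta)   (moment arm = d*sin(theta))
d = 17 cm = 0.17 m
Torque = 290 * 0.17 * sin(77)
Torque = 48.04 N*m


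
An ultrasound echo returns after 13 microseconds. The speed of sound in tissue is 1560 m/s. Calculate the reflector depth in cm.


depth = c * t / 2
t = 13 us = 1.3000e-05 s
depth = 1560 * 1.3000e-05 / 2
depth = 0.01014 m = 1.014 cm


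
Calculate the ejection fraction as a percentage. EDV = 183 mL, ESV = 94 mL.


SV = EDV - ESV = 183 - 94 = 89 mL
EF = SV/EDV * 100 = 89/183 * 100
EF = 48.63%


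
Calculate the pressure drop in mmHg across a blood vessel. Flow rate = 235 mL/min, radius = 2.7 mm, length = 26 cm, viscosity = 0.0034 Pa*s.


dP = 8*mu*L*Q / (pi*r^4)
Q = 235 mL/min = 3.91667e-06 m^3/s
dP = 165.903 Pa = 165.903 / 133.322 mmHg = 1.244 mmHg


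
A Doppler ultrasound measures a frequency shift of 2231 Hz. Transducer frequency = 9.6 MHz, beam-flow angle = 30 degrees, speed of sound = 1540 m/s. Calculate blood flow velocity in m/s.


v = fd * c / (2 * f0 * cos(theta))
v = 2231 * 1540 / (2 * 9.6000e+06 * cos(30))
v = 0.2066 m/s


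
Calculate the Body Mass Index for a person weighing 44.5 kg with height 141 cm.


BMI = weight / height^2
height = 141 cm = 1.41 m
BMI = 44.5 / 1.41^2
BMI = 22.38 kg/m^2


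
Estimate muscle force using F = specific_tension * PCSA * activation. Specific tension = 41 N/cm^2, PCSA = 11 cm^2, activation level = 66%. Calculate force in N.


F = sigma * PCSA * activation
F = 41 * 11 * 0.66
F = 297.7 N


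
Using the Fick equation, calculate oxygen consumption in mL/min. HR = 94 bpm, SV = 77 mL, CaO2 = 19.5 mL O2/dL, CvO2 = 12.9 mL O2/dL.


CO = HR*SV = 94*77/1000 = 7.238 L/min
a-v O2 diff = 19.5 - 12.9 = 6.6 mL/dL
VO2 = CO * (CaO2-CvO2) * 10 dL/L
VO2 = 7.238 * 6.6 * 10
VO2 = 477.7 mL/min


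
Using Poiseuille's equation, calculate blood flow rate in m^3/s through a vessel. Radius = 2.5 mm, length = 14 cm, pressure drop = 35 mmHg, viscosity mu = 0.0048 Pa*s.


Q = pi*r^4*dP / (8*mu*L)
r = 0.0025 m, L = 0.14 m
dP = 35 mmHg = 4666.27 Pa
Q = 1.0652e-04 m^3/s


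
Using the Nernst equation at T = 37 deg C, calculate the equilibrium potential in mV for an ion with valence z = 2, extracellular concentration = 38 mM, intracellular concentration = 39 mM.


E = (RT/(zF)) * ln(C_out/C_in)
T = 37 + 273.15 = 310.15 K
E = (8.314 * 310.15 / (2 * 96485)) * ln(38/39)
E = -0.3471 mV


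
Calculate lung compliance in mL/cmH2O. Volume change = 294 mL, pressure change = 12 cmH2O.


C = dV / dP
C = 294 / 12
C = 24.5 mL/cmH2O


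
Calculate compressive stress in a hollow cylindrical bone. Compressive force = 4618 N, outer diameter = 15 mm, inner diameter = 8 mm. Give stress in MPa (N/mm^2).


A = pi*(r_o^2 - r_i^2)
r_o = 7.5 mm, r_i = 4 mm
A = 126.449 mm^2
sigma = F/A = 4618 / 126.449
sigma = 36.52 MPa


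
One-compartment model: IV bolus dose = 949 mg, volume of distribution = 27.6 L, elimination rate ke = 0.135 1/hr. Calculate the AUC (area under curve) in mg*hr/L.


C0 = Dose/Vd = 949/27.6 = 34.3841 mg/L
AUC = C0/ke = 34.3841/0.135
AUC = 254.7 mg*hr/L


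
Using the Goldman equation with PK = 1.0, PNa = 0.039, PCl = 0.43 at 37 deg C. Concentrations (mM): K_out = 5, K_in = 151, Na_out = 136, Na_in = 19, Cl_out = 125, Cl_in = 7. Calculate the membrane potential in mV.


Vm = (RT/F)*ln((PK*Ko + PNa*Nao + PCl*Cli)/(PK*Ki + PNa*Nai + PCl*Clo))
Numer = 13.314, Denom = 205.491
Vm = -73.14 mV


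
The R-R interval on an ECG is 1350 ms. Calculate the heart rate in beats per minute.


HR = 60 / RR_interval(s)
RR = 1350 ms = 1.35 s
HR = 60 / 1.35 = 44.44 bpm


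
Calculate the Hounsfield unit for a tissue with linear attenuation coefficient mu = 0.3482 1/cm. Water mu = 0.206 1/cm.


HU = ((mu_tissue - mu_water) / mu_water) * 1000
HU = ((0.3482 - 0.206) / 0.206) * 1000
HU = 690.3


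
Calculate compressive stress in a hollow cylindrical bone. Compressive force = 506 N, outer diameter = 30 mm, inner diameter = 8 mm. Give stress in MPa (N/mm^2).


A = pi*(r_o^2 - r_i^2)
r_o = 15 mm, r_i = 4 mm
A = 656.593 mm^2
sigma = F/A = 506 / 656.593
sigma = 0.7706 MPa


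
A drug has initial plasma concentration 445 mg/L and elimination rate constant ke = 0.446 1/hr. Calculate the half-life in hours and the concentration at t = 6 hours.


t_half = ln(2) / ke = 0.693147 / 0.446 = 1.554 hr
C(t) = C0 * exp(-ke*t) = 445 * exp(-0.446*6)
C(6) = 30.63 mg/L


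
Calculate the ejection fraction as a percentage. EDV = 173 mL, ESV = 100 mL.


SV = EDV - ESV = 173 - 100 = 73 mL
EF = SV/EDV * 100 = 73/173 * 100
EF = 42.2%


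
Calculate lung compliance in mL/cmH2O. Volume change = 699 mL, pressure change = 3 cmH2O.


C = dV / dP
C = 699 / 3
C = 233 mL/cmH2O


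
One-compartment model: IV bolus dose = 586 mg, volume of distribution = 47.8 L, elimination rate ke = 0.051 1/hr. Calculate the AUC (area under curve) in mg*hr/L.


C0 = Dose/Vd = 586/47.8 = 12.2594 mg/L
AUC = C0/ke = 12.2594/0.051
AUC = 240.4 mg*hr/L


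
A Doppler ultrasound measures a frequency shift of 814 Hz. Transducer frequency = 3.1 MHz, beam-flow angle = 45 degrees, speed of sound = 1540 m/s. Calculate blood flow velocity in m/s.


v = fd * c / (2 * f0 * cos(theta))
v = 814 * 1540 / (2 * 3.1000e+06 * cos(45))
v = 0.2859 m/s


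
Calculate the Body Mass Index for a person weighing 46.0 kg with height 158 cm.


BMI = weight / height^2
height = 158 cm = 1.58 m
BMI = 46.0 / 1.58^2
BMI = 18.43 kg/m^2


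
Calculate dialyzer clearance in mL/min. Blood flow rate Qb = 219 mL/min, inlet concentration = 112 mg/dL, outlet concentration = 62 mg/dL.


K = Qb * (Cb_in - Cb_out) / Cb_in
K = 219 * (112 - 62) / 112
K = 97.77 mL/min


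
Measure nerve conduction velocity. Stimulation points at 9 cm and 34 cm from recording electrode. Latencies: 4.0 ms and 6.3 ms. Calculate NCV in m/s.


Distance = (34 - 9) / 100 = 0.25 m
dt = (6.3 - 4.0) / 1000 = 0.0023 s
NCV = dist / dt = 108.7 m/s


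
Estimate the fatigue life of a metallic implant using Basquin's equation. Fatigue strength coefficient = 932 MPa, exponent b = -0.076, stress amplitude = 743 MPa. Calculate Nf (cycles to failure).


sigma_a = sigma_f' * (2Nf)^b
2Nf = (sigma_a/sigma_f')^(1/b)
2Nf = (743/932)^(1/-0.076)
2Nf = 19.72847
Nf = 9.864


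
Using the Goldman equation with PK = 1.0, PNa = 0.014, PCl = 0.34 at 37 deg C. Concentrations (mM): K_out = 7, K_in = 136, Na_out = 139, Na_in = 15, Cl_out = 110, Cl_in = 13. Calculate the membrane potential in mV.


Vm = (RT/F)*ln((PK*Ko + PNa*Nao + PCl*Cli)/(PK*Ki + PNa*Nai + PCl*Clo))
Numer = 13.366, Denom = 173.61
Vm = -68.53 mV


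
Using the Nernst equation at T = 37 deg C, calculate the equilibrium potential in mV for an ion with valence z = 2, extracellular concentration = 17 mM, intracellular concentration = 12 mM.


E = (RT/(zF)) * ln(C_out/C_in)
T = 37 + 273.15 = 310.15 K
E = (8.314 * 310.15 / (2 * 96485)) * ln(17/12)
E = 4.654 mV


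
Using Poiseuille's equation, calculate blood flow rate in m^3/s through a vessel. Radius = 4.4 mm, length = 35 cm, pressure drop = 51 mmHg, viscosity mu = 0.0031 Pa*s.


Q = pi*r^4*dP / (8*mu*L)
r = 0.0044 m, L = 0.35 m
dP = 51 mmHg = 6799.422 Pa
Q = 9.2239e-04 m^3/s


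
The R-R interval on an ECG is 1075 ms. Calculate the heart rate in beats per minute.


HR = 60 / RR_interval(s)
RR = 1075 ms = 1.075 s
HR = 60 / 1.075 = 55.81 bpm


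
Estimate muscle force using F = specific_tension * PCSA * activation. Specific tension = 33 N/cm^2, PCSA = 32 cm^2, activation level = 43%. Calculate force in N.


F = sigma * PCSA * activation
F = 33 * 32 * 0.43
F = 454.1 N


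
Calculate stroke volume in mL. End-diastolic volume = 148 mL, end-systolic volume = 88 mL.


SV = EDV - ESV
SV = 148 - 88
SV = 60 mL


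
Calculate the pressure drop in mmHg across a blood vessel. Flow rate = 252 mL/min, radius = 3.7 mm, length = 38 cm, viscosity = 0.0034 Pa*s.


dP = 8*mu*L*Q / (pi*r^4)
Q = 252 mL/min = 4.2e-06 m^3/s
dP = 73.7301 Pa = 73.7301 / 133.322 mmHg = 0.553 mmHg


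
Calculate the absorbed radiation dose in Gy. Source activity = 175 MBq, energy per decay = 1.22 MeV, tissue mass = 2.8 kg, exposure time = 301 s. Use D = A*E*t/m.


A = 175 MBq = 1.7500e+08 Bq
E = 1.22 MeV = 1.95444e-13 J
D = A*E*t/m = 1.7500e+08*1.95444e-13*301/2.8
D = 0.003677 Gy


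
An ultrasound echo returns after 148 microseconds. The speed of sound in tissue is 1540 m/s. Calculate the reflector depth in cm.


depth = c * t / 2
t = 148 us = 1.4800e-04 s
depth = 1540 * 1.4800e-04 / 2
depth = 0.11396 m = 11.396 cm


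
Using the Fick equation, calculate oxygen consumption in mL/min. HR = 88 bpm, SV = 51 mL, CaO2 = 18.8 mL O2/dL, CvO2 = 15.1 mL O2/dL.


CO = HR*SV = 88*51/1000 = 4.488 L/min
a-v O2 diff = 18.8 - 15.1 = 3.7 mL/dL
VO2 = CO * (CaO2-CvO2) * 10 dL/L
VO2 = 4.488 * 3.7 * 10
VO2 = 166.1 mL/min


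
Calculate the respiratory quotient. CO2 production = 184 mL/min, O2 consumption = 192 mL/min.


RQ = VCO2 / VO2
RQ = 184 / 192
RQ = 0.9583


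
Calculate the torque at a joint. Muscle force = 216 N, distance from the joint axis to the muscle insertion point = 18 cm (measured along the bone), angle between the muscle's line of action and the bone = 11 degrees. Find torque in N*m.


Torque = F * d * sin(theta)   (moment arm = d*sin(theta))
d = 18 cm = 0.18 m
Torque = 216 * 0.18 * sin(11)
Torque = 7.419 N*m


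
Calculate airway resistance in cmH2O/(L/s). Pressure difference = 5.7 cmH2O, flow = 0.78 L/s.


R = dP / flow
R = 5.7 / 0.78
R = 7.308 cmH2O/(L/s)


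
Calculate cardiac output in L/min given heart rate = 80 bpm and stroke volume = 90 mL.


CO = HR * SV
CO = 80 * 90 / 1000
CO = 7.2 L/min


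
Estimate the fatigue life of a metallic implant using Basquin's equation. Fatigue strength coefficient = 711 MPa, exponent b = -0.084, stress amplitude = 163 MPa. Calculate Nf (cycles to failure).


sigma_a = sigma_f' * (2Nf)^b
2Nf = (sigma_a/sigma_f')^(1/b)
2Nf = (163/711)^(1/-0.084)
2Nf = 41234607
Nf = 2.0617e+07


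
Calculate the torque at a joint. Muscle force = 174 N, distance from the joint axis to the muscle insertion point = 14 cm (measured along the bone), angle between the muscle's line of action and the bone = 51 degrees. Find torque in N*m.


Torque = F * d * sin(theta)   (moment arm = d*sin(theta))
d = 14 cm = 0.14 m
Torque = 174 * 0.14 * sin(51)
Torque = 18.93 N*m


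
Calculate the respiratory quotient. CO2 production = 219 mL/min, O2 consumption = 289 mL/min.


RQ = VCO2 / VO2
RQ = 219 / 289
RQ = 0.7578


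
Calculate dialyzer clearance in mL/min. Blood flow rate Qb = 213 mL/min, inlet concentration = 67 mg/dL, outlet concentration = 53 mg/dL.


K = Qb * (Cb_in - Cb_out) / Cb_in
K = 213 * (67 - 53) / 67
K = 44.51 mL/min


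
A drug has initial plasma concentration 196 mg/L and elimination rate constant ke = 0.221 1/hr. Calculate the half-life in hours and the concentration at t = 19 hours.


t_half = ln(2) / ke = 0.693147 / 0.221 = 3.136 hr
C(t) = C0 * exp(-ke*t) = 196 * exp(-0.221*19)
C(19) = 2.942 mg/L


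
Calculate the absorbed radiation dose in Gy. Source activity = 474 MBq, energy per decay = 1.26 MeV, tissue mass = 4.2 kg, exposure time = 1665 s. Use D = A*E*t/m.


A = 474 MBq = 4.7400e+08 Bq
E = 1.26 MeV = 2.01852e-13 J
D = A*E*t/m = 4.7400e+08*2.01852e-13*1665/4.2
D = 0.03793 Gy


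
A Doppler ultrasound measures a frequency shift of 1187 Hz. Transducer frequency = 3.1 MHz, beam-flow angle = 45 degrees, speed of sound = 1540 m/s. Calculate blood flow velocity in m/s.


v = fd * c / (2 * f0 * cos(theta))
v = 1187 * 1540 / (2 * 3.1000e+06 * cos(45))
v = 0.417 m/s


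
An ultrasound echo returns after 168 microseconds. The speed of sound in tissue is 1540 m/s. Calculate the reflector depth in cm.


depth = c * t / 2
t = 168 us = 1.6800e-04 s
depth = 1540 * 1.6800e-04 / 2
depth = 0.12936 m = 12.936 cm


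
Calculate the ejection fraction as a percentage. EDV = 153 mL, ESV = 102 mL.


SV = EDV - ESV = 153 - 102 = 51 mL
EF = SV/EDV * 100 = 51/153 * 100
EF = 33.33%


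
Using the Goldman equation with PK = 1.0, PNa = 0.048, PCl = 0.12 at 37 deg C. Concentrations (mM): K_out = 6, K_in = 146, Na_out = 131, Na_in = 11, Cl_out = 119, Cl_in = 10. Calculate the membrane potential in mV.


Vm = (RT/F)*ln((PK*Ko + PNa*Nao + PCl*Cli)/(PK*Ki + PNa*Nai + PCl*Clo))
Numer = 13.488, Denom = 160.808
Vm = -66.24 mV


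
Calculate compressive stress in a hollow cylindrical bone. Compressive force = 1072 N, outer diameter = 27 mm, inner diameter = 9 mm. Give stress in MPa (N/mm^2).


A = pi*(r_o^2 - r_i^2)
r_o = 13.5 mm, r_i = 4.5 mm
A = 508.938 mm^2
sigma = F/A = 1072 / 508.938
sigma = 2.106 MPa


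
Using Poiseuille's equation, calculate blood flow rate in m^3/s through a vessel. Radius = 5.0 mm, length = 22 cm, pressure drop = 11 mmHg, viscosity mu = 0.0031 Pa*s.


Q = pi*r^4*dP / (8*mu*L)
r = 0.005 m, L = 0.22 m
dP = 11 mmHg = 1466.542 Pa
Q = 5.2778e-04 m^3/s


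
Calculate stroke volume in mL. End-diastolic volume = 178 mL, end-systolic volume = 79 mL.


SV = EDV - ESV
SV = 178 - 79
SV = 99 mL


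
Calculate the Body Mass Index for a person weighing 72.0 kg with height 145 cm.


BMI = weight / height^2
height = 145 cm = 1.45 m
BMI = 72.0 / 1.45^2
BMI = 34.24 kg/m^2


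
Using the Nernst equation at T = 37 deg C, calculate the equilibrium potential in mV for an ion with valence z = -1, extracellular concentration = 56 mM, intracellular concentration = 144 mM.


E = (RT/(zF)) * ln(C_out/C_in)
T = 37 + 273.15 = 310.15 K
E = (8.314 * 310.15 / (-1 * 96485)) * ln(56/144)
E = 25.24 mV


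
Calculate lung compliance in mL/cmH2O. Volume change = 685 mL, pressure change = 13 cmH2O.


C = dV / dP
C = 685 / 13
C = 52.69 mL/cmH2O


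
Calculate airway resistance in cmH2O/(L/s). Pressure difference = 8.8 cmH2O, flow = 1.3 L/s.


R = dP / flow
R = 8.8 / 1.3
R = 6.769 cmH2O/(L/s)


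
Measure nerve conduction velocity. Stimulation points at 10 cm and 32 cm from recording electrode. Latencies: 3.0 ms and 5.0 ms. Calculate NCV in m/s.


Distance = (32 - 10) / 100 = 0.22 m
dt = (5.0 - 3.0) / 1000 = 0.002 s
NCV = dist / dt = 110 m/s


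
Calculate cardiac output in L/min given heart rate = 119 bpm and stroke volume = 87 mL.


CO = HR * SV
CO = 119 * 87 / 1000
CO = 10.35 L/min


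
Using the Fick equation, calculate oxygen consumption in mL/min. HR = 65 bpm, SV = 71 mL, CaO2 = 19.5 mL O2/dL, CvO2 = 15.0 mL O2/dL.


CO = HR*SV = 65*71/1000 = 4.615 L/min
a-v O2 diff = 19.5 - 15.0 = 4.5 mL/dL
VO2 = CO * (CaO2-CvO2) * 10 dL/L
VO2 = 4.615 * 4.5 * 10
VO2 = 207.7 mL/min


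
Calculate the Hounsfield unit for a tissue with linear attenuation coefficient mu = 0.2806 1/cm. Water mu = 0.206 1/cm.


HU = ((mu_tissue - mu_water) / mu_water) * 1000
HU = ((0.2806 - 0.206) / 0.206) * 1000
HU = 362.1


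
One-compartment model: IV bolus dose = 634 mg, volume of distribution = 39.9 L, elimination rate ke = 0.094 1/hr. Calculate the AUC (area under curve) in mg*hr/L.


C0 = Dose/Vd = 634/39.9 = 15.8897 mg/L
AUC = C0/ke = 15.8897/0.094
AUC = 169 mg*hr/L


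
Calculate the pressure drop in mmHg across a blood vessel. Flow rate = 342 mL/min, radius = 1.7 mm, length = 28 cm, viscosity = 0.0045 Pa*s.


dP = 8*mu*L*Q / (pi*r^4)
Q = 342 mL/min = 5.7e-06 m^3/s
dP = 2189.73 Pa = 2189.73 / 133.322 mmHg = 16.42 mmHg


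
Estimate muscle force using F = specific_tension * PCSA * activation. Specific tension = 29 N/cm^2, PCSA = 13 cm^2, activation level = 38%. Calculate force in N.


F = sigma * PCSA * activation
F = 29 * 13 * 0.38
F = 143.3 N


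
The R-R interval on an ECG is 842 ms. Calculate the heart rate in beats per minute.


HR = 60 / RR_interval(s)
RR = 842 ms = 0.842 s
HR = 60 / 0.842 = 71.26 bpm


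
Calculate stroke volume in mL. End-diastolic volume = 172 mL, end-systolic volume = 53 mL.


SV = EDV - ESV
SV = 172 - 53
SV = 119 mL


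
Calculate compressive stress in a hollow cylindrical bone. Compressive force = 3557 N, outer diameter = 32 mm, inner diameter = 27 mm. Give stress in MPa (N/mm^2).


A = pi*(r_o^2 - r_i^2)
r_o = 16 mm, r_i = 13.5 mm
A = 231.692 mm^2
sigma = F/A = 3557 / 231.692
sigma = 15.35 MPa


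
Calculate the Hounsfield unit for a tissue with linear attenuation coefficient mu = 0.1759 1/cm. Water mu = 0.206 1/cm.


HU = ((mu_tissue - mu_water) / mu_water) * 1000
HU = ((0.1759 - 0.206) / 0.206) * 1000
HU = -146.1


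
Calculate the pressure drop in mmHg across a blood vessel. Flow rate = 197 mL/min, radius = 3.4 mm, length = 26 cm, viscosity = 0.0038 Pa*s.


dP = 8*mu*L*Q / (pi*r^4)
Q = 197 mL/min = 3.28333e-06 m^3/s
dP = 61.8153 Pa = 61.8153 / 133.322 mmHg = 0.4637 mmHg


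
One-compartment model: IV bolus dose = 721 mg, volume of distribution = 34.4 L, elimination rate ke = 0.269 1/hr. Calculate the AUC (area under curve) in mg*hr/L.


C0 = Dose/Vd = 721/34.4 = 20.9593 mg/L
AUC = C0/ke = 20.9593/0.269
AUC = 77.92 mg*hr/L


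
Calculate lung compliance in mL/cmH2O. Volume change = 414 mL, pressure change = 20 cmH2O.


C = dV / dP
C = 414 / 20
C = 20.7 mL/cmH2O


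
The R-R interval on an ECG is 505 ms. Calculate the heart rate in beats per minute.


HR = 60 / RR_interval(s)
RR = 505 ms = 0.505 s
HR = 60 / 0.505 = 118.8 bpm


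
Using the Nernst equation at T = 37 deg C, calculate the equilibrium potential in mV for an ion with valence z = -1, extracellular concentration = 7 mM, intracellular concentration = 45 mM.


E = (RT/(zF)) * ln(C_out/C_in)
T = 37 + 273.15 = 310.15 K
E = (8.314 * 310.15 / (-1 * 96485)) * ln(7/45)
E = 49.73 mV


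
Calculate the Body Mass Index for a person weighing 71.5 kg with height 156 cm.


BMI = weight / height^2
height = 156 cm = 1.56 m
BMI = 71.5 / 1.56^2
BMI = 29.38 kg/m^2


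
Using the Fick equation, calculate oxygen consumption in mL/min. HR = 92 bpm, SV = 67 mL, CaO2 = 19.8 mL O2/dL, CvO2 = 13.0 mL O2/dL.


CO = HR*SV = 92*67/1000 = 6.164 L/min
a-v O2 diff = 19.8 - 13.0 = 6.8 mL/dL
VO2 = CO * (CaO2-CvO2) * 10 dL/L
VO2 = 6.164 * 6.8 * 10
VO2 = 419.2 mL/min


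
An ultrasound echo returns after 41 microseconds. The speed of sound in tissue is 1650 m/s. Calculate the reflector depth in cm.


depth = c * t / 2
t = 41 us = 4.1000e-05 s
depth = 1650 * 4.1000e-05 / 2
depth = 0.033825 m = 3.3825 cm


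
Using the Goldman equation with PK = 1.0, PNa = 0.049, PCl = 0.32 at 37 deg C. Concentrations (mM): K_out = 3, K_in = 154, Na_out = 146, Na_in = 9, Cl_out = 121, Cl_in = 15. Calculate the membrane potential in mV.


Vm = (RT/F)*ln((PK*Ko + PNa*Nao + PCl*Cli)/(PK*Ki + PNa*Nai + PCl*Clo))
Numer = 14.954, Denom = 193.161
Vm = -68.38 mV


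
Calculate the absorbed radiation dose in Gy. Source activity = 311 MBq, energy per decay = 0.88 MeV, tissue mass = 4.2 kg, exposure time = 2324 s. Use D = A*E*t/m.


A = 311 MBq = 3.1100e+08 Bq
E = 0.88 MeV = 1.40976e-13 J
D = A*E*t/m = 3.1100e+08*1.40976e-13*2324/4.2
D = 0.02426 Gy


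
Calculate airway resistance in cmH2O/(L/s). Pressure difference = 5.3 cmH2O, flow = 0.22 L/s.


R = dP / flow
R = 5.3 / 0.22
R = 24.09 cmH2O/(L/s)


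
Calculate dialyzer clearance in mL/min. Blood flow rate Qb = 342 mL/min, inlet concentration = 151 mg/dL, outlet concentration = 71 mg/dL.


K = Qb * (Cb_in - Cb_out) / Cb_in
K = 342 * (151 - 71) / 151
K = 181.2 mL/min


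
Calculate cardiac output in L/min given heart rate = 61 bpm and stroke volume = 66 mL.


CO = HR * SV
CO = 61 * 66 / 1000
CO = 4.026 L/min


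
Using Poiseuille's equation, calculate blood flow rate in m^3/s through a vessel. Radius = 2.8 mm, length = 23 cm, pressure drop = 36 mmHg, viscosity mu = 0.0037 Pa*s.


Q = pi*r^4*dP / (8*mu*L)
r = 0.0028 m, L = 0.23 m
dP = 36 mmHg = 4799.592 Pa
Q = 1.3613e-04 m^3/s


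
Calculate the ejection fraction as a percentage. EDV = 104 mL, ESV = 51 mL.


SV = EDV - ESV = 104 - 51 = 53 mL
EF = SV/EDV * 100 = 53/104 * 100
EF = 50.96%


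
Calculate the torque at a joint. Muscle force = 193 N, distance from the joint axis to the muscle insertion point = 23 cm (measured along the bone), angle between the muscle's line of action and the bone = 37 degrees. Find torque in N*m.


Torque = F * d * sin(theta)   (moment arm = d*sin(theta))
d = 23 cm = 0.23 m
Torque = 193 * 0.23 * sin(37)
Torque = 26.71 N*m


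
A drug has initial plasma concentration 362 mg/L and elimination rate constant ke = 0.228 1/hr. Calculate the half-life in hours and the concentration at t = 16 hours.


t_half = ln(2) / ke = 0.693147 / 0.228 = 3.04 hr
C(t) = C0 * exp(-ke*t) = 362 * exp(-0.228*16)
C(16) = 9.428 mg/L


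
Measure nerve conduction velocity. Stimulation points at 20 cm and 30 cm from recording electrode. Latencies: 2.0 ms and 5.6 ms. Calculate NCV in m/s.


Distance = (30 - 20) / 100 = 0.1 m
dt = (5.6 - 2.0) / 1000 = 0.0036 s
NCV = dist / dt = 27.78 m/s


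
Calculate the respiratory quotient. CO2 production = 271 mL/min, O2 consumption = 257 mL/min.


RQ = VCO2 / VO2
RQ = 271 / 257
RQ = 1.054


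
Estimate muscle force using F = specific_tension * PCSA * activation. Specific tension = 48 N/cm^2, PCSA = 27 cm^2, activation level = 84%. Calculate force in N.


F = sigma * PCSA * activation
F = 48 * 27 * 0.84
F = 1089 N


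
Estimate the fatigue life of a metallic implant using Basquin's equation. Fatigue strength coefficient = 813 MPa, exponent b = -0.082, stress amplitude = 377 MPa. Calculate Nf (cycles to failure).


sigma_a = sigma_f' * (2Nf)^b
2Nf = (sigma_a/sigma_f')^(1/b)
2Nf = (377/813)^(1/-0.082)
2Nf = 11752.01
Nf = 5876


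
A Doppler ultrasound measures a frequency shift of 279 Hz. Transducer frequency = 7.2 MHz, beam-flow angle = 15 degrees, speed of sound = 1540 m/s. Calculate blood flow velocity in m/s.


v = fd * c / (2 * f0 * cos(theta))
v = 279 * 1540 / (2 * 7.2000e+06 * cos(15))
v = 0.03089 m/s


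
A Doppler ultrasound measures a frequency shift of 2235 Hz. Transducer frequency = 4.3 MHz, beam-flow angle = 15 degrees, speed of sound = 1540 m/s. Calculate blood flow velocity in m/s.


v = fd * c / (2 * f0 * cos(theta))
v = 2235 * 1540 / (2 * 4.3000e+06 * cos(15))
v = 0.4143 m/s


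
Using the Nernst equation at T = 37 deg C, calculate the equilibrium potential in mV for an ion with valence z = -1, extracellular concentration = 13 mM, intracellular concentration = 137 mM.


E = (RT/(zF)) * ln(C_out/C_in)
T = 37 + 273.15 = 310.15 K
E = (8.314 * 310.15 / (-1 * 96485)) * ln(13/137)
E = 62.94 mV


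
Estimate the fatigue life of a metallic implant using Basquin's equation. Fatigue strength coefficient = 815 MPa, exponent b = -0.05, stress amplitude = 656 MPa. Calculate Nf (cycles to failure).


sigma_a = sigma_f' * (2Nf)^b
2Nf = (sigma_a/sigma_f')^(1/b)
2Nf = (656/815)^(1/-0.05)
2Nf = 76.74947
Nf = 38.37


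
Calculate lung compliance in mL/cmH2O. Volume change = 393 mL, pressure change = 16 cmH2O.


C = dV / dP
C = 393 / 16
C = 24.56 mL/cmH2O


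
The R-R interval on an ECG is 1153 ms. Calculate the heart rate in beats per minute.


HR = 60 / RR_interval(s)
RR = 1153 ms = 1.153 s
HR = 60 / 1.153 = 52.04 bpm


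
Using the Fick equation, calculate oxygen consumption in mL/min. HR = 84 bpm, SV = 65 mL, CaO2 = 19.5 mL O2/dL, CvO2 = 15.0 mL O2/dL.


CO = HR*SV = 84*65/1000 = 5.46 L/min
a-v O2 diff = 19.5 - 15.0 = 4.5 mL/dL
VO2 = CO * (CaO2-CvO2) * 10 dL/L
VO2 = 5.46 * 4.5 * 10
VO2 = 245.7 mL/min


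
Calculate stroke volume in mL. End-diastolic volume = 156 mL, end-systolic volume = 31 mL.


SV = EDV - ESV
SV = 156 - 31
SV = 125 mL


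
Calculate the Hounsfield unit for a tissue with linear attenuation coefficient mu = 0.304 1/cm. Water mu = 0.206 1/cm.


HU = ((mu_tissue - mu_water) / mu_water) * 1000
HU = ((0.304 - 0.206) / 0.206) * 1000
HU = 475.7


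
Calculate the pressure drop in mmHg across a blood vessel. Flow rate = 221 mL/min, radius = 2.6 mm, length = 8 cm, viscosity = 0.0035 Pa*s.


dP = 8*mu*L*Q / (pi*r^4)
Q = 221 mL/min = 3.68333e-06 m^3/s
dP = 57.4706 Pa = 57.4706 / 133.322 mmHg = 0.4311 mmHg


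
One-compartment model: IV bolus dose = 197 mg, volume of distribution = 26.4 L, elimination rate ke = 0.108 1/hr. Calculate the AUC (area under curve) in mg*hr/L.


C0 = Dose/Vd = 197/26.4 = 7.46212 mg/L
AUC = C0/ke = 7.46212/0.108
AUC = 69.09 mg*hr/L


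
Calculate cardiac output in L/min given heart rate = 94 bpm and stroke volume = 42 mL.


CO = HR * SV
CO = 94 * 42 / 1000
CO = 3.948 L/min


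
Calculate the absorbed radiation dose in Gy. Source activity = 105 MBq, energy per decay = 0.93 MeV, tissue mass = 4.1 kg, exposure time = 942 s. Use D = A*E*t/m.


A = 105 MBq = 1.0500e+08 Bq
E = 0.93 MeV = 1.48986e-13 J
D = A*E*t/m = 1.0500e+08*1.48986e-13*942/4.1
D = 0.003594 Gy


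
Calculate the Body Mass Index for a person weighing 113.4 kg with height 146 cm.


BMI = weight / height^2
height = 146 cm = 1.46 m
BMI = 113.4 / 1.46^2
BMI = 53.2 kg/m^2


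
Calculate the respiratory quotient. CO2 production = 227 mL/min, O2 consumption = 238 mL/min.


RQ = VCO2 / VO2
RQ = 227 / 238
RQ = 0.9538


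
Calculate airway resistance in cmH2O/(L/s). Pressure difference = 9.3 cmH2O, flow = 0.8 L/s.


R = dP / flow
R = 9.3 / 0.8
R = 11.62 cmH2O/(L/s)


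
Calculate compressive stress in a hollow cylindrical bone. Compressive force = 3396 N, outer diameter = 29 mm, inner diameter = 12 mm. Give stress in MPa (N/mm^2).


A = pi*(r_o^2 - r_i^2)
r_o = 14.5 mm, r_i = 6 mm
A = 547.423 mm^2
sigma = F/A = 3396 / 547.423
sigma = 6.204 MPa
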